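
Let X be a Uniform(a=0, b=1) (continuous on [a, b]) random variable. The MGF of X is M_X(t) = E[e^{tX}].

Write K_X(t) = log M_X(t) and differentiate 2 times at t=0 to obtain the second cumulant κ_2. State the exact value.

κ_2 = d^2K/dt^2 |_{t=0} = 1/12

M_X(t) = (e^(t) - 1)/t
K_X(t) = log M_X(t) = -log(t) + log(e^(t) - 1)
dK/dt = (t*e^(t) - e^(t) + 1)/(t*e^(t) - t)
d^2K/dt^2 = (-t^2*e^(t) + e^(2*t) - 2*e^(t) + 1)/(t^2*e^(2*t) - 2*t^2*e^(t) + t^2)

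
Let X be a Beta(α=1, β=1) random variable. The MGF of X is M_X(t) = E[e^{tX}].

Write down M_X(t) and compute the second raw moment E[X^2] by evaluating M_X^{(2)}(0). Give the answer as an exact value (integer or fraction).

M_X(t) = ₁F₁(1; 2; t)
D^2[M](t) = ₁F₁(3; 4; t)/3

E[X^2] = D^2[M](0) = 1/3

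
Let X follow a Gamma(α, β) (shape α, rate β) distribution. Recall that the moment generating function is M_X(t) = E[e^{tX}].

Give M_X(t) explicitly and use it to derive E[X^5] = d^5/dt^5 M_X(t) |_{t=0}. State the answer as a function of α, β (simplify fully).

M_X(t) = (β/(β - t))^α
dM/dt = -α*β^α*(1/(β - t))^α/(-β + t)
d^2M/dt^2 = (α^2*β^α*(1/(β - t))^α + α*β^α*(1/(β - t))^α)/(β^2 - 2*β*t + t^2)
d^3M/dt^3 = (-α^3*β^α*(1/(β - t))^α - 3*α^2*β^α*(1/(β - t))^α - 2*α*β^α*(1/(β - t))^α)/(-β^3 + 3*β^2*t - 3*β*t^2 + t^3)
d^4M/dt^4 = (α^4*β^α*(1/(β - t))^α + 6*α^3*β^α*(1/(β - t))^α + 11*α^2*β^α*(1/(β - t))^α + 6*α*β^α*(1/(β - t))^α)/(β^4 - 4*β^3*t + 6*β^2*t^2 - 4*β*t^3 + t^4)

E[X^5] = d^5M/dt^5 |_{t=0} = α*(α^4 + 10*α^3 + 35*α^2 + 50*α + 24)/β^5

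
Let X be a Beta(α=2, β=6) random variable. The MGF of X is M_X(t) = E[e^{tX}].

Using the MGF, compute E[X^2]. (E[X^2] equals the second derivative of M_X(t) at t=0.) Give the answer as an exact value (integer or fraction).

M_X(t) = ₁F₁(2; 8; t)
dM/dt = ₁F₁(3; 9; t)/4
d^2M/dt^2 = ₁F₁(4; 10; t)/12

E[X^2] = d^2M/dt^2 |_{t=0} = 1/12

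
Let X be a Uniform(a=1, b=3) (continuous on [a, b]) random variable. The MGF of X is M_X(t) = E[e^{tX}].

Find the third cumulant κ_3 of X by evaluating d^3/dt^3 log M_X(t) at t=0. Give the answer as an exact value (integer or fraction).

M_X(t) = (e^(3*t) - e^(t))/(2*t)
K_X(t) = log M_X(t) = -log(t) + log(e^(3*t) - e^(t)) - log(2)
D^3[K](t) = (8*t^3*e^(4*t) + 8*t^3*e^(2*t) - 2*e^(6*t) + 6*e^(4*t) - 6*e^(2*t) + 2)/(t^3*e^(6*t) - 3*t^3*e^(4*t) + 3*t^3*e^(2*t) - t^3)

κ_3 = D^3[K](0) = 0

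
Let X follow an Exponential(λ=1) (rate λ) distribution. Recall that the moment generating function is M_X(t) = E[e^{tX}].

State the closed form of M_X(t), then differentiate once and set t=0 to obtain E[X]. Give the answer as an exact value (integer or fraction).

E[X] = dM/dt |_{t=0} = 1

M_X(t) = 1/(1 - t)
dM/dt = 1/(t^2 - 2*t + 1)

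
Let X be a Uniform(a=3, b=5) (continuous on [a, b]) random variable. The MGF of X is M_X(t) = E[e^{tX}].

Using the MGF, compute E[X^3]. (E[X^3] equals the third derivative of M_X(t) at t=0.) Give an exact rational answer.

M_X(t) = (e^(5*t) - e^(3*t))/(2*t)
dM/dt = (5*t*e^(5*t) - 3*t*e^(3*t) - e^(5*t) + e^(3*t))/(2*t^2)
d^2M/dt^2 = (25*t^2*e^(5*t) - 9*t^2*e^(3*t) - 10*t*e^(5*t) + 6*t*e^(3*t) + 2*e^(5*t) - 2*e^(3*t))/(2*t^3)
d^3M/dt^3 = (125*t^3*e^(5*t) - 27*t^3*e^(3*t) - 75*t^2*e^(5*t) + 27*t^2*e^(3*t) + 30*t*e^(5*t) - 18*t*e^(3*t) - 6*e^(5*t) + 6*e^(3*t))/(2*t^4)

E[X^3] = d^3M/dt^3 |_{t=0} = 68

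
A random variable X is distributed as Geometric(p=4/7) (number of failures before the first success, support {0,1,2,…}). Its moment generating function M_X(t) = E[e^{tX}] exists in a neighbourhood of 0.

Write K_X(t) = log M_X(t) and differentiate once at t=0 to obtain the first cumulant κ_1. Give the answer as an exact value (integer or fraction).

κ_1 = K′(0) = 3/4

M_X(t) = 4/(7*(1 - 3*e^(t)/7))
K_X(t) = log M_X(t) = -log(1 - 3*e^(t)/7) - log(7) + 2*log(2)
K′(t) = -3*e^(t)/(3*e^(t) - 7)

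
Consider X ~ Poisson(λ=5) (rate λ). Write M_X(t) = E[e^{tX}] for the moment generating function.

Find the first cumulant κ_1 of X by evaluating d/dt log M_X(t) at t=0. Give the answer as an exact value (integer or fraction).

κ_1 = K^(1)(0) = 5

M_X(t) = e^(5*e^(t) - 5)
K_X(t) = log M_X(t) = 5*e^(t) - 5
K^(1)(t) = 5*e^(t)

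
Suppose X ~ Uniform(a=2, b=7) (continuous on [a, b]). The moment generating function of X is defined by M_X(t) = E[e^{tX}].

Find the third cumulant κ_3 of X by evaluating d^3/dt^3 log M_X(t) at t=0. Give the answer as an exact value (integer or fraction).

M_X(t) = (e^(7*t) - e^(2*t))/(5*t)
K_X(t) = log M_X(t) = -log(t) + log(e^(7*t) - e^(2*t)) - log(5)
K^(3)(t) = (125*t^3*e^(10*t) + 125*t^3*e^(5*t) - 2*e^(15*t) + 6*e^(10*t) - 6*e^(5*t) + 2)/(t^3*e^(15*t) - 3*t^3*e^(10*t) + 3*t^3*e^(5*t) - t^3)

κ_3 = K^(3)(0) = 0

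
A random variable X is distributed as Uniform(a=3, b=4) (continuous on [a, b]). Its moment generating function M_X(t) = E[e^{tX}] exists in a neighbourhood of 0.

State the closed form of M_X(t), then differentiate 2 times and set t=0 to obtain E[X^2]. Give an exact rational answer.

M_X(t) = (e^(4*t) - e^(3*t))/t
D^2[M](t) = (16*t^2*e^(4*t) - 9*t^2*e^(3*t) - 8*t*e^(4*t) + 6*t*e^(3*t) + 2*e^(4*t) - 2*e^(3*t))/t^3

E[X^2] = D^2[M](0) = 37/3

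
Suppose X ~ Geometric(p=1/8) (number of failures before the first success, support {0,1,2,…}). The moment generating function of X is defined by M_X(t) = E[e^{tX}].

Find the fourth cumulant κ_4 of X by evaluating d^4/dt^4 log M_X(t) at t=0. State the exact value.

M_X(t) = 1/(8*(1 - 7*e^(t)/8))
K_X(t) = log M_X(t) = -log(1 - 7*e^(t)/8) - 3*log(2)
D^4[K](t) = (2744*e^(3*t) + 12544*e^(2*t) + 3584*e^(t))/(2401*e^(4*t) - 10976*e^(3*t) + 18816*e^(2*t) - 14336*e^(t) + 4096)

κ_4 = D^4[K](0) = 18872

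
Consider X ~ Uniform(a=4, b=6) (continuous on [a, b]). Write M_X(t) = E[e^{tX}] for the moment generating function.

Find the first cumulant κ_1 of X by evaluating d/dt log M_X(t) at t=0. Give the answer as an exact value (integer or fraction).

κ_1 = K′(0) = 5

M_X(t) = (e^(6*t) - e^(4*t))/(2*t)
K_X(t) = log M_X(t) = -log(t) + log(e^(6*t) - e^(4*t)) - log(2)
K′(t) = (6*t*e^(2*t) - 4*t - e^(2*t) + 1)/(t*e^(2*t) - t)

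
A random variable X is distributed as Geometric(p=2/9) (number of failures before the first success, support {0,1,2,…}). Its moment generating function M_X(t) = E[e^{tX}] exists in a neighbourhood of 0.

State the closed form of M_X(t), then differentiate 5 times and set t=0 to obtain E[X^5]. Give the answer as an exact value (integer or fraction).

M_X(t) = 2/(9*(1 - 7*e^(t)/9))
dM/dt = 14*e^(t)/(49*e^(2*t) - 126*e^(t) + 81)
d^2M/dt^2 = (-98*e^(2*t) - 126*e^(t))/(343*e^(3*t) - 1323*e^(2*t) + 1701*e^(t) - 729)
d^3M/dt^3 = (686*e^(3*t) + 3528*e^(2*t) + 1134*e^(t))/(2401*e^(4*t) - 12348*e^(3*t) + 23814*e^(2*t) - 20412*e^(t) + 6561)
d^4M/dt^4 = (-4802*e^(4*t) - 67914*e^(3*t) - 87318*e^(2*t) - 10206*e^(t))/(16807*e^(5*t) - 108045*e^(4*t) + 277830*e^(3*t) - 357210*e^(2*t) + 229635*e^(t) - 59049)

E[X^5] = d^5M/dt^5 |_{t=0} = 211687/2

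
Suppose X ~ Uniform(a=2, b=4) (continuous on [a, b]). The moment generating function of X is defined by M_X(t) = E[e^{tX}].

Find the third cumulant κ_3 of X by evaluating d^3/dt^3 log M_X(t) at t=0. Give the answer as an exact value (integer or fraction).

κ_3 = d^3K/dt^3 |_{t=0} = 0

M_X(t) = (e^(4*t) - e^(2*t))/(2*t)
K_X(t) = log M_X(t) = -log(t) + log(e^(4*t) - e^(2*t)) - log(2)
dK/dt = (4*t*e^(2*t) - 2*t - e^(2*t) + 1)/(t*e^(2*t) - t)
d^2K/dt^2 = (-4*t^2*e^(2*t) + e^(4*t) - 2*e^(2*t) + 1)/(t^2*e^(4*t) - 2*t^2*e^(2*t) + t^2)
d^3K/dt^3 = (8*t^3*e^(4*t) + 8*t^3*e^(2*t) - 2*e^(6*t) + 6*e^(4*t) - 6*e^(2*t) + 2)/(t^3*e^(6*t) - 3*t^3*e^(4*t) + 3*t^3*e^(2*t) - t^3)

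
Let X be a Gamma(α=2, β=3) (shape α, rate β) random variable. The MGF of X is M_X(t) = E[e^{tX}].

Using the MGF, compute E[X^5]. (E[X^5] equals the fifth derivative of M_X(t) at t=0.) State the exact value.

E[X^5] = M^(5)(0) = 80/27

M_X(t) = 9/(3 - t)^2
M^(5)(t) = -6480/(t^7 - 21*t^6 + 189*t^5 - 945*t^4 + 2835*t^3 - 5103*t^2 + 5103*t - 2187)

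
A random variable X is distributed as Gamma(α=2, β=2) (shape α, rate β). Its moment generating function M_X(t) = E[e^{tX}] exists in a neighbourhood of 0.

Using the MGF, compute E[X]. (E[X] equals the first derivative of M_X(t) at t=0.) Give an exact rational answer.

E[X] = D[M](0) = 1

M_X(t) = 4/(2 - t)^2
D[M](t) = -8/(t^3 - 6*t^2 + 12*t - 8)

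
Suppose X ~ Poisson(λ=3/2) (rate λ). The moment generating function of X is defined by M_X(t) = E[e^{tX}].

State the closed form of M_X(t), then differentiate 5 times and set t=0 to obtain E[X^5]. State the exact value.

E[X^5] = d^5M/dt^5 |_{t=0} = 5691/32

M_X(t) = e^(3*e^(t)/2 - 3/2)
dM/dt = 3*e^(-3/2)*e^(t)*e^(3*e^(t)/2)/2
d^2M/dt^2 = (9*e^(2*t)*e^(3*e^(t)/2) + 6*e^(t)*e^(3*e^(t)/2))*e^(-3/2)/4
d^3M/dt^3 = (27*e^(3*t)*e^(3*e^(t)/2) + 54*e^(2*t)*e^(3*e^(t)/2) + 12*e^(t)*e^(3*e^(t)/2))*e^(-3/2)/8
d^4M/dt^4 = (81*e^(4*t)*e^(3*e^(t)/2) + 324*e^(3*t)*e^(3*e^(t)/2) + 252*e^(2*t)*e^(3*e^(t)/2) + 24*e^(t)*e^(3*e^(t)/2))*e^(-3/2)/16
d^5M/dt^5 = (243*e^(5*t)*e^(3*e^(t)/2) + 1620*e^(4*t)*e^(3*e^(t)/2) + 2700*e^(3*t)*e^(3*e^(t)/2) + 1080*e^(2*t)*e^(3*e^(t)/2) + 48*e^(t)*e^(3*e^(t)/2))*e^(-3/2)/32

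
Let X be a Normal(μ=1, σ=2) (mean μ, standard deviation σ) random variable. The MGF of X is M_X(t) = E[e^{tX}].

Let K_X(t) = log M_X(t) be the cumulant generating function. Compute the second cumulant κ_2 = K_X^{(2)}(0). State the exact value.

M_X(t) = e^(2*t^2 + t)
K_X(t) = log M_X(t) = 2*t^2 + t
D^2[K](t) = 4

κ_2 = D^2[K](0) = 4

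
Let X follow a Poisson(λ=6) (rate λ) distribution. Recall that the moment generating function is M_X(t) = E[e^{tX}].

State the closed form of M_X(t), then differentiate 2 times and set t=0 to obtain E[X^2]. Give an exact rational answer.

M_X(t) = e^(6*e^(t) - 6)
M^(2)(t) = (36*e^(2*t)*e^(6*e^(t)) + 6*e^(t)*e^(6*e^(t)))*e^(-6)

E[X^2] = M^(2)(0) = 42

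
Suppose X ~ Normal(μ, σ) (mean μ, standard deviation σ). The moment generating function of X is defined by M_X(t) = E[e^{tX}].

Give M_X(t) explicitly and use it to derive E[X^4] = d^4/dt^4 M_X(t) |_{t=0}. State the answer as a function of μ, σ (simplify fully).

E[X^4] = M^(4)(0) = μ^4 + 6*μ^2*σ^2 + 3*σ^4

M_X(t) = e^(μ*t + σ^2*t^2/2)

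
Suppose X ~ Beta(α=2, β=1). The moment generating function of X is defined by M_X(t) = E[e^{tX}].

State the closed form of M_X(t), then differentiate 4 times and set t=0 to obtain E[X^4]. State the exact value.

M_X(t) = ₁F₁(2; 3; t)
M^(4)(t) = ₁F₁(6; 7; t)/3

E[X^4] = M^(4)(0) = 1/3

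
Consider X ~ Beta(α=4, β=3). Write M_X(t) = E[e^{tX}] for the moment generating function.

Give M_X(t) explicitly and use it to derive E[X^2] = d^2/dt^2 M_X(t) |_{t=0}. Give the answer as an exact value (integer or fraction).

E[X^2] = d^2M/dt^2 |_{t=0} = 5/14

M_X(t) = ₁F₁(4; 7; t)
dM/dt = 4*₁F₁(5; 8; t)/7
d^2M/dt^2 = 5*₁F₁(6; 9; t)/14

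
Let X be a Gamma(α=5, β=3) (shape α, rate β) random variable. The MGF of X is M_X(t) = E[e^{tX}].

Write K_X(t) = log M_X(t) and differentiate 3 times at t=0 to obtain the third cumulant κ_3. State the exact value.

κ_3 = d^3K/dt^3 |_{t=0} = 10/27

M_X(t) = 243/(3 - t)^5
K_X(t) = log M_X(t) = -5*log(3 - t) + 5*log(3)
dK/dt = -5/(t - 3)
d^2K/dt^2 = 5/(t^2 - 6*t + 9)
d^3K/dt^3 = -10/(t^3 - 9*t^2 + 27*t - 27)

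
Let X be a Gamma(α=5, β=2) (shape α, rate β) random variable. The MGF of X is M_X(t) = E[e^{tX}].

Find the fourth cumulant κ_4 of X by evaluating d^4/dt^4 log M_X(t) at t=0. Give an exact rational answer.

M_X(t) = 32/(2 - t)^5
K_X(t) = log M_X(t) = -5*log(2 - t) + 5*log(2)
K^(4)(t) = 30/(t^4 - 8*t^3 + 24*t^2 - 32*t + 16)

κ_4 = K^(4)(0) = 15/8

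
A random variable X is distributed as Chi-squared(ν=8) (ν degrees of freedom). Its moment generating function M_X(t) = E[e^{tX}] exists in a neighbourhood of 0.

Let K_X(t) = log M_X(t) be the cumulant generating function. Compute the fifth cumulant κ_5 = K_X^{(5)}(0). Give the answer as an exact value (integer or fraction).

κ_5 = K^(5)(0) = 3072

M_X(t) = (1 - 2*t)^(-4)
K_X(t) = log M_X(t) = -4*log(1 - 2*t)
K^(5)(t) = -3072/(32*t^5 - 80*t^4 + 80*t^3 - 40*t^2 + 10*t - 1)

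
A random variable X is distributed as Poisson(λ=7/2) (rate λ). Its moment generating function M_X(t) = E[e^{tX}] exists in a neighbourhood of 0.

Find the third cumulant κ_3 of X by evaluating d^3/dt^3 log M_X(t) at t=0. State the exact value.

κ_3 = D^3[K](0) = 7/2

M_X(t) = e^(7*e^(t)/2 - 7/2)
K_X(t) = log M_X(t) = 7*e^(t)/2 - 7/2
D^3[K](t) = 7*e^(t)/2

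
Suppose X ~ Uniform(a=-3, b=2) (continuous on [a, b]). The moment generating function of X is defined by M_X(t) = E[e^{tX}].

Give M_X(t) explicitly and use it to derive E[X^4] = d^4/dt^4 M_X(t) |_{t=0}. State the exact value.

M_X(t) = (e^(2*t) - e^(-3*t))/(5*t)
dM/dt = (2*t*e^(5*t) + 3*t - e^(5*t) + 1)*e^(-3*t)/(5*t^2)
d^2M/dt^2 = (4*t^2*e^(5*t) - 9*t^2 - 4*t*e^(5*t) - 6*t + 2*e^(5*t) - 2)*e^(-3*t)/(5*t^3)
d^3M/dt^3 = (8*t^3*e^(5*t) + 27*t^3 - 12*t^2*e^(5*t) + 27*t^2 + 12*t*e^(5*t) + 18*t - 6*e^(5*t) + 6)*e^(-3*t)/(5*t^4)
d^4M/dt^4 = (16*t^4*e^(5*t) - 81*t^4 - 32*t^3*e^(5*t) - 108*t^3 + 48*t^2*e^(5*t) - 108*t^2 - 48*t*e^(5*t) - 72*t + 24*e^(5*t) - 24)*e^(-3*t)/(5*t^5)

E[X^4] = d^4M/dt^4 |_{t=0} = 11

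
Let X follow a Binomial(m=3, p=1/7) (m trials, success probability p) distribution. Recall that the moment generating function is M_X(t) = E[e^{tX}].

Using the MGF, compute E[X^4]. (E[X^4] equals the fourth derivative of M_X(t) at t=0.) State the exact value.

E[X^4] = d^4M/dt^4 |_{t=0} = 477/343

M_X(t) = (e^(t)/7 + 6/7)^3
dM/dt = 3*e^(3*t)/343 + 36*e^(2*t)/343 + 108*e^(t)/343
d^2M/dt^2 = 9*e^(3*t)/343 + 72*e^(2*t)/343 + 108*e^(t)/343
d^3M/dt^3 = 27*e^(3*t)/343 + 144*e^(2*t)/343 + 108*e^(t)/343
d^4M/dt^4 = 81*e^(3*t)/343 + 288*e^(2*t)/343 + 108*e^(t)/343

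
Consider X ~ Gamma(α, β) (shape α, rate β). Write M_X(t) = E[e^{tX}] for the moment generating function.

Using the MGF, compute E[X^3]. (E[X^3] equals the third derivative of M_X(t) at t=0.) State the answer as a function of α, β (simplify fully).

M_X(t) = (β/(β - t))^α
dM/dt = -α*β^α*(1/(β - t))^α/(-β + t)
d^2M/dt^2 = (α^2*β^α*(1/(β - t))^α + α*β^α*(1/(β - t))^α)/(β^2 - 2*β*t + t^2)
d^3M/dt^3 = (-α^3*β^α*(1/(β - t))^α - 3*α^2*β^α*(1/(β - t))^α - 2*α*β^α*(1/(β - t))^α)/(-β^3 + 3*β^2*t - 3*β*t^2 + t^3)

E[X^3] = d^3M/dt^3 |_{t=0} = α*(α^2 + 3*α + 2)/β^3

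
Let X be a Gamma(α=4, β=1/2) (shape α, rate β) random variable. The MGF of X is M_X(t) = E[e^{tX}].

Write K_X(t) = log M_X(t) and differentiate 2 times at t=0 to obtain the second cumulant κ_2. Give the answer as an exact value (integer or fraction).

M_X(t) = 1/(16*(1/2 - t)^4)
K_X(t) = log M_X(t) = -4*log(1/2 - t) - 4*log(2)
D^2[K](t) = 16/(4*t^2 - 4*t + 1)

κ_2 = D^2[K](0) = 16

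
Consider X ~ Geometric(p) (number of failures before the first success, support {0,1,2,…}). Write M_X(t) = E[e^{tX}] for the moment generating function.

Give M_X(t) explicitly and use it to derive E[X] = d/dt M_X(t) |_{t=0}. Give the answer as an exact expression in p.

M_X(t) = p/(-(1 - p)*e^(t) + 1)
M^(1)(t) = (-p^2*e^(t) + p*e^(t))/(p^2*e^(2*t) - 2*p*e^(2*t) + 2*p*e^(t) + e^(2*t) - 2*e^(t) + 1)

E[X] = M^(1)(0) = (1 - p)/p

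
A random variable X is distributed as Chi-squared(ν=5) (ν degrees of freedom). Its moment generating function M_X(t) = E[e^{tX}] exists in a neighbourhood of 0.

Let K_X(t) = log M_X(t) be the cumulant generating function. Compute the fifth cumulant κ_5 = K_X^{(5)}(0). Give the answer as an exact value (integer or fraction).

κ_5 = K′′′′′(0) = 1920

M_X(t) = (1 - 2*t)^(-5/2)
K_X(t) = log M_X(t) = -5*log(1 - 2*t)/2
K′(t) = -5/(2*t - 1)
K′′(t) = 10/(4*t^2 - 4*t + 1)
K′′′(t) = -40/(8*t^3 - 12*t^2 + 6*t - 1)
K′′′′(t) = 240/(16*t^4 - 32*t^3 + 24*t^2 - 8*t + 1)
K′′′′′(t) = -1920/(32*t^5 - 80*t^4 + 80*t^3 - 40*t^2 + 10*t - 1)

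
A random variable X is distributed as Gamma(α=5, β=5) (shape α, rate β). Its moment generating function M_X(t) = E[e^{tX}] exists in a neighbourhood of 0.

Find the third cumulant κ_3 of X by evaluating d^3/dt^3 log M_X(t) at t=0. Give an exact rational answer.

κ_3 = D^3[K](0) = 2/25

M_X(t) = 3125/(5 - t)^5
K_X(t) = log M_X(t) = -5*log(5 - t) + 5*log(5)
D^3[K](t) = -10/(t^3 - 15*t^2 + 75*t - 125)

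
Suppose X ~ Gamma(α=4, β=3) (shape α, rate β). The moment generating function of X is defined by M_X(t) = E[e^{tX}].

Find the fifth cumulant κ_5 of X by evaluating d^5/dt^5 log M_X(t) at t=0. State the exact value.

κ_5 = d^5K/dt^5 |_{t=0} = 32/81

M_X(t) = 81/(3 - t)^4
K_X(t) = log M_X(t) = -4*log(3 - t) + 4*log(3)
dK/dt = -4/(t - 3)
d^2K/dt^2 = 4/(t^2 - 6*t + 9)
d^3K/dt^3 = -8/(t^3 - 9*t^2 + 27*t - 27)
d^4K/dt^4 = 24/(t^4 - 12*t^3 + 54*t^2 - 108*t + 81)
d^5K/dt^5 = -96/(t^5 - 15*t^4 + 90*t^3 - 270*t^2 + 405*t - 243)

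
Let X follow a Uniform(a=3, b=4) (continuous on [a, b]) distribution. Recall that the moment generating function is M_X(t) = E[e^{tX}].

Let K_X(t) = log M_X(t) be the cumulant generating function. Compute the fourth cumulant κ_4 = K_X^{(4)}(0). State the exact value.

κ_4 = K′′′′(0) = -1/120

M_X(t) = (e^(4*t) - e^(3*t))/t
K_X(t) = log M_X(t) = -log(t) + log(e^(4*t) - e^(3*t))
K′(t) = (4*t*e^(t) - 3*t - e^(t) + 1)/(t*e^(t) - t)
K′′(t) = (-t^2*e^(t) + e^(2*t) - 2*e^(t) + 1)/(t^2*e^(2*t) - 2*t^2*e^(t) + t^2)
K′′′(t) = (t^3*e^(2*t) + t^3*e^(t) - 2*e^(3*t) + 6*e^(2*t) - 6*e^(t) + 2)/(t^3*e^(3*t) - 3*t^3*e^(2*t) + 3*t^3*e^(t) - t^3)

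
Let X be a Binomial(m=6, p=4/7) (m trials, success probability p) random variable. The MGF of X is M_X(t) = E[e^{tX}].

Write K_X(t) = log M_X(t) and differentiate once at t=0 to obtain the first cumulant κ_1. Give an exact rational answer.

κ_1 = D[K](0) = 24/7

M_X(t) = (4*e^(t)/7 + 3/7)^6
K_X(t) = log M_X(t) = 6*log(4*e^(t)/7 + 3/7)
D[K](t) = 24*e^(t)/(4*e^(t) + 3)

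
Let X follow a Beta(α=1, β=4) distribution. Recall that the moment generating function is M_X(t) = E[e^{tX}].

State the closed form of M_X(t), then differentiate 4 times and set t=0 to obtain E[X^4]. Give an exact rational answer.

M_X(t) = ₁F₁(1; 5; t)
M^(4)(t) = ₁F₁(5; 9; t)/70

E[X^4] = M^(4)(0) = 1/70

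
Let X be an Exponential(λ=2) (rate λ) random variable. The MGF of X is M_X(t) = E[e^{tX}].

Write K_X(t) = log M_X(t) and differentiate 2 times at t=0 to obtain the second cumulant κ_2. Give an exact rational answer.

κ_2 = d^2K/dt^2 |_{t=0} = 1/4

M_X(t) = 2/(2 - t)
K_X(t) = log M_X(t) = -log(2 - t) + log(2)
dK/dt = -1/(t - 2)
d^2K/dt^2 = 1/(t^2 - 4*t + 4)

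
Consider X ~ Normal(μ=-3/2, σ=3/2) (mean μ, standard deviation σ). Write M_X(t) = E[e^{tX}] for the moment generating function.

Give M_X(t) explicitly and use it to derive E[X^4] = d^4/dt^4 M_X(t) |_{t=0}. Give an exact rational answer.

M_X(t) = e^(9*t^2/8 - 3*t/2)
M^(4)(t) = (6561*t^4*e^(9*t^2/8) - 17496*t^3*e^(9*t^2/8) + 34992*t^2*e^(9*t^2/8) - 31104*t*e^(9*t^2/8) + 12960*e^(9*t^2/8))*e^(-3*t/2)/256

E[X^4] = M^(4)(0) = 405/8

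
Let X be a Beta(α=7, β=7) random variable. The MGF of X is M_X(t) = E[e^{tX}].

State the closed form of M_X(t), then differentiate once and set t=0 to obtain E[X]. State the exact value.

M_X(t) = ₁F₁(7; 14; t)
M^(1)(t) = ₁F₁(8; 15; t)/2

E[X] = M^(1)(0) = 1/2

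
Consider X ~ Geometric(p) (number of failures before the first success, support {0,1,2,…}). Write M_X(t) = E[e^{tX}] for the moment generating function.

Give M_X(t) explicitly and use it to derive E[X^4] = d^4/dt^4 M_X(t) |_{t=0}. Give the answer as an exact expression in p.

M_X(t) = p/(-(1 - p)*e^(t) + 1)

E[X^4] = D^4[M](0) = 1 - 15/p + 50/p^2 - 60/p^3 + 24/p^4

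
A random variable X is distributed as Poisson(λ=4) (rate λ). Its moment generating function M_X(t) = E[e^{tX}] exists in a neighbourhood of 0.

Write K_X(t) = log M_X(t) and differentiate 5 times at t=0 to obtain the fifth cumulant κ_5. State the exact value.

κ_5 = K′′′′′(0) = 4

M_X(t) = e^(4*e^(t) - 4)
K_X(t) = log M_X(t) = 4*e^(t) - 4
K′(t) = 4*e^(t)
K′′(t) = 4*e^(t)
K′′′(t) = 4*e^(t)
K′′′′(t) = 4*e^(t)
K′′′′′(t) = 4*e^(t)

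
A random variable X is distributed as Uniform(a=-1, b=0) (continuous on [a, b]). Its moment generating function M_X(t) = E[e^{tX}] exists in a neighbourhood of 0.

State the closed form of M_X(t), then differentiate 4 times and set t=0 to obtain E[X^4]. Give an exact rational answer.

E[X^4] = M^(4)(0) = 1/5

M_X(t) = (1 - e^(-t))/t
M^(4)(t) = (-t^4 - 4*t^3 - 12*t^2 - 24*t + 24*e^(t) - 24)*e^(-t)/t^5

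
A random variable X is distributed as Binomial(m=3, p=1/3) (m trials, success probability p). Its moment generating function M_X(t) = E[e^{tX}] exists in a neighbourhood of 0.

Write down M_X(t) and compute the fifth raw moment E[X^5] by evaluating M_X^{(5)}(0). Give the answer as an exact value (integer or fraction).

M_X(t) = (e^(t)/3 + 2/3)^3
D^5[M](t) = 9*e^(3*t) + 64*e^(2*t)/9 + 4*e^(t)/9

E[X^5] = D^5[M](0) = 149/9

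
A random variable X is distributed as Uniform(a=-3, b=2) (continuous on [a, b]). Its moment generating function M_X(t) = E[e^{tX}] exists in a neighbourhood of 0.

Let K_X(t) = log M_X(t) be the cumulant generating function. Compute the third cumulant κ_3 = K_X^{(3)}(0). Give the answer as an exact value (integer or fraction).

κ_3 = d^3K/dt^3 |_{t=0} = 0

M_X(t) = (e^(2*t) - e^(-3*t))/(5*t)
K_X(t) = log M_X(t) = -log(t) + log(e^(2*t) - e^(-3*t)) - log(5)
dK/dt = (2*t*e^(5*t) + 3*t - e^(5*t) + 1)/(t*e^(5*t) - t)
d^2K/dt^2 = (-25*t^2*e^(5*t) + e^(10*t) - 2*e^(5*t) + 1)/(t^2*e^(10*t) - 2*t^2*e^(5*t) + t^2)
d^3K/dt^3 = (125*t^3*e^(10*t) + 125*t^3*e^(5*t) - 2*e^(15*t) + 6*e^(10*t) - 6*e^(5*t) + 2)/(t^3*e^(15*t) - 3*t^3*e^(10*t) + 3*t^3*e^(5*t) - t^3)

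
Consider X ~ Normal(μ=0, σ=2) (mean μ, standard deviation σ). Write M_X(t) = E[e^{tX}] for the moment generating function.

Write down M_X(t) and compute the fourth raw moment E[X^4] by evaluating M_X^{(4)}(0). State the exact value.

M_X(t) = e^(2*t^2)
D^4[M](t) = 256*t^4*e^(2*t^2) + 384*t^2*e^(2*t^2) + 48*e^(2*t^2)

E[X^4] = D^4[M](0) = 48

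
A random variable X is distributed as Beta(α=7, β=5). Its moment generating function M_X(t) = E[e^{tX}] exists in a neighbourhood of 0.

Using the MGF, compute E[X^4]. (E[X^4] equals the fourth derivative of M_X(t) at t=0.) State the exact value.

E[X^4] = d^4M/dt^4 |_{t=0} = 2/13

M_X(t) = ₁F₁(7; 12; t)
dM/dt = 7*₁F₁(8; 13; t)/12
d^2M/dt^2 = 14*₁F₁(9; 14; t)/39
d^3M/dt^3 = 3*₁F₁(10; 15; t)/13
d^4M/dt^4 = 2*₁F₁(11; 16; t)/13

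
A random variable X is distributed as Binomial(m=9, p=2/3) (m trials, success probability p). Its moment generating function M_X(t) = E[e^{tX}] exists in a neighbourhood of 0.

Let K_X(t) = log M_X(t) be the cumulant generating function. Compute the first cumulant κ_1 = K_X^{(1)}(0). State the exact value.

κ_1 = dK/dt |_{t=0} = 6

M_X(t) = (2*e^(t)/3 + 1/3)^9
K_X(t) = log M_X(t) = 9*log(2*e^(t)/3 + 1/3)
dK/dt = 18*e^(t)/(2*e^(t) + 1)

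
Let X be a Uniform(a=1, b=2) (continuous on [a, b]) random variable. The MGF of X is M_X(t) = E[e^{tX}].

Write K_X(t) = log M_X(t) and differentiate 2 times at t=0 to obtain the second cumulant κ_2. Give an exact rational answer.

M_X(t) = (e^(2*t) - e^(t))/t
K_X(t) = log M_X(t) = -log(t) + log(e^(2*t) - e^(t))
K′(t) = (2*t*e^(t) - t - e^(t) + 1)/(t*e^(t) - t)
K′′(t) = (-t^2*e^(t) + e^(2*t) - 2*e^(t) + 1)/(t^2*e^(2*t) - 2*t^2*e^(t) + t^2)

κ_2 = K′′(0) = 1/12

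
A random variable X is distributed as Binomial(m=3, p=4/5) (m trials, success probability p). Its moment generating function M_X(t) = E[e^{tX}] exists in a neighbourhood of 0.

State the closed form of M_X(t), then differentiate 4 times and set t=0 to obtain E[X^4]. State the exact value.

M_X(t) = (4*e^(t)/5 + 1/5)^3
D^4[M](t) = 5184*e^(3*t)/125 + 768*e^(2*t)/125 + 12*e^(t)/125

E[X^4] = D^4[M](0) = 5964/125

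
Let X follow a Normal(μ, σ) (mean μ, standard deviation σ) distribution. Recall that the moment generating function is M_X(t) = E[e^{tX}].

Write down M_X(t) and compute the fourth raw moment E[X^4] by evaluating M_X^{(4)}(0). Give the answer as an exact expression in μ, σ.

E[X^4] = d^4M/dt^4 |_{t=0} = μ^4 + 6*μ^2*σ^2 + 3*σ^4

M_X(t) = e^(μ*t + σ^2*t^2/2)
dM/dt = μ*e^(μ*t)*e^(σ^2*t^2/2) + σ^2*t*e^(μ*t)*e^(σ^2*t^2/2)
d^2M/dt^2 = μ^2*e^(μ*t)*e^(σ^2*t^2/2) + 2*μ*σ^2*t*e^(μ*t)*e^(σ^2*t^2/2) + σ^4*t^2*e^(μ*t)*e^(σ^2*t^2/2) + σ^2*e^(μ*t)*e^(σ^2*t^2/2)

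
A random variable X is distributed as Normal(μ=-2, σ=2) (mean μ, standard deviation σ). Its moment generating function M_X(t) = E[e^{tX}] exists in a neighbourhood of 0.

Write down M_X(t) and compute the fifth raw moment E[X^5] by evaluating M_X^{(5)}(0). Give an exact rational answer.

E[X^5] = d^5M/dt^5 |_{t=0} = -832

M_X(t) = e^(2*t^2 - 2*t)
dM/dt = 4*t*e^(-2*t)*e^(2*t^2) - 2*e^(-2*t)*e^(2*t^2)
d^2M/dt^2 = (16*t^2*e^(2*t^2) - 16*t*e^(2*t^2) + 8*e^(2*t^2))*e^(-2*t)
d^3M/dt^3 = (64*t^3*e^(2*t^2) - 96*t^2*e^(2*t^2) + 96*t*e^(2*t^2) - 32*e^(2*t^2))*e^(-2*t)
d^4M/dt^4 = (256*t^4*e^(2*t^2) - 512*t^3*e^(2*t^2) + 768*t^2*e^(2*t^2) - 512*t*e^(2*t^2) + 160*e^(2*t^2))*e^(-2*t)
d^5M/dt^5 = (1024*t^5*e^(2*t^2) - 2560*t^4*e^(2*t^2) + 5120*t^3*e^(2*t^2) - 5120*t^2*e^(2*t^2) + 3200*t*e^(2*t^2) - 832*e^(2*t^2))*e^(-2*t)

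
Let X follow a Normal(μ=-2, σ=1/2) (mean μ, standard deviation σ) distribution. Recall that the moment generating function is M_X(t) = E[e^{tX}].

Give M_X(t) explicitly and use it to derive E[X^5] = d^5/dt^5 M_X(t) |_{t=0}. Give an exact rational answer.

E[X^5] = d^5M/dt^5 |_{t=0} = -431/8

M_X(t) = e^(t^2/8 - 2*t)
dM/dt = t*e^(-2*t)*e^(t^2/8)/4 - 2*e^(-2*t)*e^(t^2/8)
d^2M/dt^2 = (t^2*e^(t^2/8) - 16*t*e^(t^2/8) + 68*e^(t^2/8))*e^(-2*t)/16
d^3M/dt^3 = (t^3*e^(t^2/8) - 24*t^2*e^(t^2/8) + 204*t*e^(t^2/8) - 608*e^(t^2/8))*e^(-2*t)/64
d^4M/dt^4 = (t^4*e^(t^2/8) - 32*t^3*e^(t^2/8) + 408*t^2*e^(t^2/8) - 2432*t*e^(t^2/8) + 5680*e^(t^2/8))*e^(-2*t)/256
d^5M/dt^5 = (t^5*e^(t^2/8) - 40*t^4*e^(t^2/8) + 680*t^3*e^(t^2/8) - 6080*t^2*e^(t^2/8) + 28400*t*e^(t^2/8) - 55168*e^(t^2/8))*e^(-2*t)/1024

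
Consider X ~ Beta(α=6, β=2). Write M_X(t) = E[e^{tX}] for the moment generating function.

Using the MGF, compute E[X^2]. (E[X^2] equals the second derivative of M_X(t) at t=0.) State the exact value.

E[X^2] = D^2[M](0) = 7/12

M_X(t) = ₁F₁(6; 8; t)
D^2[M](t) = 7*₁F₁(8; 10; t)/12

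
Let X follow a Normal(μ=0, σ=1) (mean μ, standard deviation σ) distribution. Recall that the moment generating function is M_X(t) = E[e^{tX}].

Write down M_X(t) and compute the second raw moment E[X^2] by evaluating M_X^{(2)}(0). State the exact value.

M_X(t) = e^(t^2/2)
M′(t) = t*e^(t^2/2)
M′′(t) = t^2*e^(t^2/2) + e^(t^2/2)

E[X^2] = M′′(0) = 1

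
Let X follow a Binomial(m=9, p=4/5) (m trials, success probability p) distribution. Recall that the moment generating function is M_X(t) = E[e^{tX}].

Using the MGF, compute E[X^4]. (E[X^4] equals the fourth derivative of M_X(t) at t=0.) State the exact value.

E[X^4] = M^(4)(0) = 1947924/625

M_X(t) = (4*e^(t)/5 + 1/5)^9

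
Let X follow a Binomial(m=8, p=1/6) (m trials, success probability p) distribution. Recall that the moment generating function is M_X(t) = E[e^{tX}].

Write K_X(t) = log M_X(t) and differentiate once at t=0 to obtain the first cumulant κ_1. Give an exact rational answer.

κ_1 = K^(1)(0) = 4/3

M_X(t) = (e^(t)/6 + 5/6)^8
K_X(t) = log M_X(t) = 8*log(e^(t)/6 + 5/6)
K^(1)(t) = 8*e^(t)/(e^(t) + 5)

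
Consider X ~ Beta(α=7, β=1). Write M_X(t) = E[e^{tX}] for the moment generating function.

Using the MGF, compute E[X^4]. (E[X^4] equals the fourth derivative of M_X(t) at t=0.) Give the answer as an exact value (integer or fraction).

E[X^4] = D^4[M](0) = 7/11

M_X(t) = ₁F₁(7; 8; t)
D^4[M](t) = 7*₁F₁(11; 12; t)/11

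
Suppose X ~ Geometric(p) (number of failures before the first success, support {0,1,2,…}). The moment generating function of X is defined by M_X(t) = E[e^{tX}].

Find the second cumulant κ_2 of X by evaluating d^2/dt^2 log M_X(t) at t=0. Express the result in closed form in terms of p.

M_X(t) = p/(-(1 - p)*e^(t) + 1)
K_X(t) = log M_X(t) = log(p) - log(-(1 - p)*e^(t) + 1)
K^(2)(t) = (-p*e^(t) + e^(t))/(p^2*e^(2*t) - 2*p*e^(2*t) + 2*p*e^(t) + e^(2*t) - 2*e^(t) + 1)

κ_2 = K^(2)(0) = (1 - p)/p^2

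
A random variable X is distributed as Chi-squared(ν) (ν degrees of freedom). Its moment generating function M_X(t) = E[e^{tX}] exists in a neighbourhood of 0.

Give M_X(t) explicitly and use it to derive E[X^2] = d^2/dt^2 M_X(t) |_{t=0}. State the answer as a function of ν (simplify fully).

E[X^2] = d^2M/dt^2 |_{t=0} = ν*(ν + 2)

M_X(t) = (1 - 2*t)^(-ν/2)
dM/dt = -ν/(2*t*(1 - 2*t)^(ν/2) - (1 - 2*t)^(ν/2))
d^2M/dt^2 = (ν^2 + 2*ν)/(4*t^2*(1 - 2*t)^(ν/2) - 4*t*(1 - 2*t)^(ν/2) + (1 - 2*t)^(ν/2))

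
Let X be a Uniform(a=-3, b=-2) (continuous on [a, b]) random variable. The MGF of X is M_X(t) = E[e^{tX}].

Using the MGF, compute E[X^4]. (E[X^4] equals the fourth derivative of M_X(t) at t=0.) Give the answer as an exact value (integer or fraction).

M_X(t) = (e^(-2*t) - e^(-3*t))/t
dM/dt = (-2*t*e^(t) + 3*t - e^(t) + 1)*e^(-3*t)/t^2
d^2M/dt^2 = (4*t^2*e^(t) - 9*t^2 + 4*t*e^(t) - 6*t + 2*e^(t) - 2)*e^(-3*t)/t^3
d^3M/dt^3 = (-8*t^3*e^(t) + 27*t^3 - 12*t^2*e^(t) + 27*t^2 - 12*t*e^(t) + 18*t - 6*e^(t) + 6)*e^(-3*t)/t^4
d^4M/dt^4 = (16*t^4*e^(t) - 81*t^4 + 32*t^3*e^(t) - 108*t^3 + 48*t^2*e^(t) - 108*t^2 + 48*t*e^(t) - 72*t + 24*e^(t) - 24)*e^(-3*t)/t^5

E[X^4] = d^4M/dt^4 |_{t=0} = 211/5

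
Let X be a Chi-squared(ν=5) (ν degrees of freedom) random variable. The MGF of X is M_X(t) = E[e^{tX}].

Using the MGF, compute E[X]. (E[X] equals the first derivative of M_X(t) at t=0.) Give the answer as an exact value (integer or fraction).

E[X] = M^(1)(0) = 5

M_X(t) = (1 - 2*t)^(-5/2)
M^(1)(t) = -5/(8*t^3*√(1 - 2*t) - 12*t^2*√(1 - 2*t) + 6*t*√(1 - 2*t) - √(1 - 2*t))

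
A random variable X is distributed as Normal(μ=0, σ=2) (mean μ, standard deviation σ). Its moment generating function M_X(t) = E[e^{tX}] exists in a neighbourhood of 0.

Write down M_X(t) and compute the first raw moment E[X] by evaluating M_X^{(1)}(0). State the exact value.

M_X(t) = e^(2*t^2)
M^(1)(t) = 4*t*e^(2*t^2)

E[X] = M^(1)(0) = 0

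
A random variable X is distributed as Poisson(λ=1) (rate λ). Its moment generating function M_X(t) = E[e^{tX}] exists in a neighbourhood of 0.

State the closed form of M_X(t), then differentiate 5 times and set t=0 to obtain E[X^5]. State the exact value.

E[X^5] = M′′′′′(0) = 52

M_X(t) = e^(e^(t) - 1)
M′(t) = e^(-1)*e^(t)*e^(e^(t))
M′′(t) = (e^(2*t)*e^(e^(t)) + e^(t)*e^(e^(t)))*e^(-1)
M′′′(t) = (e^(3*t)*e^(e^(t)) + 3*e^(2*t)*e^(e^(t)) + e^(t)*e^(e^(t)))*e^(-1)
M′′′′(t) = (e^(4*t)*e^(e^(t)) + 6*e^(3*t)*e^(e^(t)) + 7*e^(2*t)*e^(e^(t)) + e^(t)*e^(e^(t)))*e^(-1)
M′′′′′(t) = (e^(5*t)*e^(e^(t)) + 10*e^(4*t)*e^(e^(t)) + 25*e^(3*t)*e^(e^(t)) + 15*e^(2*t)*e^(e^(t)) + e^(t)*e^(e^(t)))*e^(-1)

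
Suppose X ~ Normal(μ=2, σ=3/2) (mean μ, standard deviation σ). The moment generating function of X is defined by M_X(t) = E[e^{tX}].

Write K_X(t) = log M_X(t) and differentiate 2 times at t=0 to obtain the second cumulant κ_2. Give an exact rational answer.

M_X(t) = e^(9*t^2/8 + 2*t)
K_X(t) = log M_X(t) = 9*t^2/8 + 2*t
K^(2)(t) = 9/4

κ_2 = K^(2)(0) = 9/4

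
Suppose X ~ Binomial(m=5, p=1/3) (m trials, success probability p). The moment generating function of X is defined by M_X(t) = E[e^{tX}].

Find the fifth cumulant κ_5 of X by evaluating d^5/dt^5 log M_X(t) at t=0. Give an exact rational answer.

κ_5 = K′′′′′(0) = -50/81

M_X(t) = (e^(t)/3 + 2/3)^5
K_X(t) = log M_X(t) = 5*log(e^(t)/3 + 2/3)
K′(t) = 5*e^(t)/(e^(t) + 2)
K′′(t) = 10*e^(t)/(e^(2*t) + 4*e^(t) + 4)
K′′′(t) = (-10*e^(2*t) + 20*e^(t))/(e^(3*t) + 6*e^(2*t) + 12*e^(t) + 8)
K′′′′(t) = (10*e^(3*t) - 80*e^(2*t) + 40*e^(t))/(e^(4*t) + 8*e^(3*t) + 24*e^(2*t) + 32*e^(t) + 16)
K′′′′′(t) = (-10*e^(4*t) + 220*e^(3*t) - 440*e^(2*t) + 80*e^(t))/(e^(5*t) + 10*e^(4*t) + 40*e^(3*t) + 80*e^(2*t) + 80*e^(t) + 32)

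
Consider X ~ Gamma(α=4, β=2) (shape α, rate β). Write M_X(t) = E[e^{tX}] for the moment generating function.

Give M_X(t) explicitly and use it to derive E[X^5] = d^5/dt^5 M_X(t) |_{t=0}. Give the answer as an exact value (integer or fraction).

E[X^5] = M′′′′′(0) = 210

M_X(t) = 16/(2 - t)^4
M′(t) = -64/(t^5 - 10*t^4 + 40*t^3 - 80*t^2 + 80*t - 32)
M′′(t) = 320/(t^6 - 12*t^5 + 60*t^4 - 160*t^3 + 240*t^2 - 192*t + 64)
M′′′(t) = -1920/(t^7 - 14*t^6 + 84*t^5 - 280*t^4 + 560*t^3 - 672*t^2 + 448*t - 128)
M′′′′(t) = 13440/(t^8 - 16*t^7 + 112*t^6 - 448*t^5 + 1120*t^4 - 1792*t^3 + 1792*t^2 - 1024*t + 256)
M′′′′′(t) = -107520/(t^9 - 18*t^8 + 144*t^7 - 672*t^6 + 2016*t^5 - 4032*t^4 + 5376*t^3 - 4608*t^2 + 2304*t - 512)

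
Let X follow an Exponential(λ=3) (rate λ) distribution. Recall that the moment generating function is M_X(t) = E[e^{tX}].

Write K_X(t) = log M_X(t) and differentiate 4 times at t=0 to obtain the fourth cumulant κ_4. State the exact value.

κ_4 = K′′′′(0) = 2/27

M_X(t) = 3/(3 - t)
K_X(t) = log M_X(t) = -log(3 - t) + log(3)
K′(t) = -1/(t - 3)
K′′(t) = 1/(t^2 - 6*t + 9)
K′′′(t) = -2/(t^3 - 9*t^2 + 27*t - 27)
K′′′′(t) = 6/(t^4 - 12*t^3 + 54*t^2 - 108*t + 81)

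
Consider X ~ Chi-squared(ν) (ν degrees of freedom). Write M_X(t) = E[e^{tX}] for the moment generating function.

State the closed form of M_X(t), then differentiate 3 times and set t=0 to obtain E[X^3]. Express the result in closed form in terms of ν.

M_X(t) = (1 - 2*t)^(-ν/2)
M^(3)(t) = (-ν^3 - 6*ν^2 - 8*ν)/(8*t^3*(1 - 2*t)^(ν/2) - 12*t^2*(1 - 2*t)^(ν/2) + 6*t*(1 - 2*t)^(ν/2) - (1 - 2*t)^(ν/2))

E[X^3] = M^(3)(0) = ν*(ν^2 + 6*ν + 8)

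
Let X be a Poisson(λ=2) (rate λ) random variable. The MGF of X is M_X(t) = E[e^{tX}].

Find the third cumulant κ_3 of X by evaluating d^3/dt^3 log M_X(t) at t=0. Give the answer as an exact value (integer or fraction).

M_X(t) = e^(2*e^(t) - 2)
K_X(t) = log M_X(t) = 2*e^(t) - 2
dK/dt = 2*e^(t)
d^2K/dt^2 = 2*e^(t)
d^3K/dt^3 = 2*e^(t)

κ_3 = d^3K/dt^3 |_{t=0} = 2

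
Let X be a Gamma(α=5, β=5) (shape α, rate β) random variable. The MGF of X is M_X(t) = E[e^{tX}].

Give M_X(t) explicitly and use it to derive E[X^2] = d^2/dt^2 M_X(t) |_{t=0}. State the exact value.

M_X(t) = 3125/(5 - t)^5
D^2[M](t) = -93750/(t^7 - 35*t^6 + 525*t^5 - 4375*t^4 + 21875*t^3 - 65625*t^2 + 109375*t - 78125)

E[X^2] = D^2[M](0) = 6/5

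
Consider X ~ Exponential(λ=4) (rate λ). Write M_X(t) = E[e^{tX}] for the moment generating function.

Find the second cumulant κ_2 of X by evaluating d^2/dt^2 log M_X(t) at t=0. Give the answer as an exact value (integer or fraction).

κ_2 = K^(2)(0) = 1/16

M_X(t) = 4/(4 - t)
K_X(t) = log M_X(t) = -log(4 - t) + 2*log(2)
K^(2)(t) = 1/(t^2 - 8*t + 16)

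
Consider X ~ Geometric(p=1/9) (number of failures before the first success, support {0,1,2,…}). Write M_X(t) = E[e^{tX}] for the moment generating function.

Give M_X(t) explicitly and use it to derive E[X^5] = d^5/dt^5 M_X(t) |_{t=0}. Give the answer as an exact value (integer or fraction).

M_X(t) = 1/(9*(1 - 8*e^(t)/9))

E[X^5] = D^5[M](0) = 4993928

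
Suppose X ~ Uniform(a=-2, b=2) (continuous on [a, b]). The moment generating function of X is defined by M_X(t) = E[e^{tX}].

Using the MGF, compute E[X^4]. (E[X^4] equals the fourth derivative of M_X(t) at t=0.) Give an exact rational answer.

E[X^4] = d^4M/dt^4 |_{t=0} = 16/5

M_X(t) = (e^(2*t) - e^(-2*t))/(4*t)
dM/dt = (2*t*e^(4*t) + 2*t - e^(4*t) + 1)*e^(-2*t)/(4*t^2)
d^2M/dt^2 = (2*t^2*e^(4*t) - 2*t^2 - 2*t*e^(4*t) - 2*t + e^(4*t) - 1)*e^(-2*t)/(2*t^3)
d^3M/dt^3 = (4*t^3*e^(4*t) + 4*t^3 - 6*t^2*e^(4*t) + 6*t^2 + 6*t*e^(4*t) + 6*t - 3*e^(4*t) + 3)*e^(-2*t)/(2*t^4)
d^4M/dt^4 = (4*t^4*e^(4*t) - 4*t^4 - 8*t^3*e^(4*t) - 8*t^3 + 12*t^2*e^(4*t) - 12*t^2 - 12*t*e^(4*t) - 12*t + 6*e^(4*t) - 6)*e^(-2*t)/t^5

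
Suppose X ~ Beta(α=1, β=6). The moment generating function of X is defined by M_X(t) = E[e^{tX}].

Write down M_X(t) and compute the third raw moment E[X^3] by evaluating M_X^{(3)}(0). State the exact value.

E[X^3] = M^(3)(0) = 1/84

M_X(t) = ₁F₁(1; 7; t)
M^(3)(t) = ₁F₁(4; 10; t)/84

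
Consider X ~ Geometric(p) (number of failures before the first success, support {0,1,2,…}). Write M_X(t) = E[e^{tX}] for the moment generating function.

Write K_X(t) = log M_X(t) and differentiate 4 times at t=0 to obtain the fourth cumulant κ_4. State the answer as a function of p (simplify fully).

M_X(t) = p/(-(1 - p)*e^(t) + 1)
K_X(t) = log M_X(t) = log(p) - log(-(1 - p)*e^(t) + 1)
dK/dt = (-p*e^(t) + e^(t))/(p*e^(t) - e^(t) + 1)
d^2K/dt^2 = (-p*e^(t) + e^(t))/(p^2*e^(2*t) - 2*p*e^(2*t) + 2*p*e^(t) + e^(2*t) - 2*e^(t) + 1)

κ_4 = d^4K/dt^4 |_{t=0} = (-p^3 + 7*p^2 - 12*p + 6)/p^4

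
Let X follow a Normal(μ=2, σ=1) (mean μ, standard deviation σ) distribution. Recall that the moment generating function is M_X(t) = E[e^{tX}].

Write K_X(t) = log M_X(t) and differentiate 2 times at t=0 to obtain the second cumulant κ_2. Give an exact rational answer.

M_X(t) = e^(t^2/2 + 2*t)
K_X(t) = log M_X(t) = t^2/2 + 2*t
D^2[K](t) = 1

κ_2 = D^2[K](0) = 1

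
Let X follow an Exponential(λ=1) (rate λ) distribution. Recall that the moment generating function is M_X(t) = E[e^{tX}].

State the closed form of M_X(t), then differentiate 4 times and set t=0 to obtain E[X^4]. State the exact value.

E[X^4] = d^4M/dt^4 |_{t=0} = 24

M_X(t) = 1/(1 - t)
dM/dt = 1/(t^2 - 2*t + 1)
d^2M/dt^2 = -2/(t^3 - 3*t^2 + 3*t - 1)
d^3M/dt^3 = 6/(t^4 - 4*t^3 + 6*t^2 - 4*t + 1)
d^4M/dt^4 = -24/(t^5 - 5*t^4 + 10*t^3 - 10*t^2 + 5*t - 1)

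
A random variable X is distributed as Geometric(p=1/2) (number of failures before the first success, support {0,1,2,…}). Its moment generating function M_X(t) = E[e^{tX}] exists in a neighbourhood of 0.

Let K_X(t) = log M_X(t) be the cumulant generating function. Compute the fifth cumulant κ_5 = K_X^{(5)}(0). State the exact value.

κ_5 = D^5[K](0) = 150

M_X(t) = 1/(2*(1 - e^(t)/2))
K_X(t) = log M_X(t) = -log(1 - e^(t)/2) - log(2)
D^5[K](t) = (-2*e^(4*t) - 44*e^(3*t) - 88*e^(2*t) - 16*e^(t))/(e^(5*t) - 10*e^(4*t) + 40*e^(3*t) - 80*e^(2*t) + 80*e^(t) - 32)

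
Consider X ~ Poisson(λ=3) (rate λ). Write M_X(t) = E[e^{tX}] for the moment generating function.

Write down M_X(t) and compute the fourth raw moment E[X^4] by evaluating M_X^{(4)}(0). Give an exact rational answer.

M_X(t) = e^(3*e^(t) - 3)
M′(t) = 3*e^(-3)*e^(t)*e^(3*e^(t))
M′′(t) = (9*e^(2*t)*e^(3*e^(t)) + 3*e^(t)*e^(3*e^(t)))*e^(-3)
M′′′(t) = (27*e^(3*t)*e^(3*e^(t)) + 27*e^(2*t)*e^(3*e^(t)) + 3*e^(t)*e^(3*e^(t)))*e^(-3)
M′′′′(t) = (81*e^(4*t)*e^(3*e^(t)) + 162*e^(3*t)*e^(3*e^(t)) + 63*e^(2*t)*e^(3*e^(t)) + 3*e^(t)*e^(3*e^(t)))*e^(-3)

E[X^4] = M′′′′(0) = 309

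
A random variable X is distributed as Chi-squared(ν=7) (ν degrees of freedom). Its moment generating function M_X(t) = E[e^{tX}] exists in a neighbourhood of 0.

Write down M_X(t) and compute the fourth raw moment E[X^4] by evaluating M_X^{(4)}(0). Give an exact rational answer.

E[X^4] = M′′′′(0) = 9009

M_X(t) = (1 - 2*t)^(-7/2)
M′(t) = 7/(16*t^4*√(1 - 2*t) - 32*t^3*√(1 - 2*t) + 24*t^2*√(1 - 2*t) - 8*t*√(1 - 2*t) + √(1 - 2*t))
M′′(t) = -63/(32*t^5*√(1 - 2*t) - 80*t^4*√(1 - 2*t) + 80*t^3*√(1 - 2*t) - 40*t^2*√(1 - 2*t) + 10*t*√(1 - 2*t) - √(1 - 2*t))
M′′′(t) = 693/(64*t^6*√(1 - 2*t) - 192*t^5*√(1 - 2*t) + 240*t^4*√(1 - 2*t) - 160*t^3*√(1 - 2*t) + 60*t^2*√(1 - 2*t) - 12*t*√(1 - 2*t) + √(1 - 2*t))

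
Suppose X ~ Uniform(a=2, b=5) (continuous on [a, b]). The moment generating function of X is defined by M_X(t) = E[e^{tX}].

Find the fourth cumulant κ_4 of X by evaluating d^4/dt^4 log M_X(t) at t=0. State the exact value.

κ_4 = d^4K/dt^4 |_{t=0} = -27/40

M_X(t) = (e^(5*t) - e^(2*t))/(3*t)
K_X(t) = log M_X(t) = -log(t) + log(e^(5*t) - e^(2*t)) - log(3)
dK/dt = (5*t*e^(3*t) - 2*t - e^(3*t) + 1)/(t*e^(3*t) - t)
d^2K/dt^2 = (-9*t^2*e^(3*t) + e^(6*t) - 2*e^(3*t) + 1)/(t^2*e^(6*t) - 2*t^2*e^(3*t) + t^2)
d^3K/dt^3 = (27*t^3*e^(6*t) + 27*t^3*e^(3*t) - 2*e^(9*t) + 6*e^(6*t) - 6*e^(3*t) + 2)/(t^3*e^(9*t) - 3*t^3*e^(6*t) + 3*t^3*e^(3*t) - t^3)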